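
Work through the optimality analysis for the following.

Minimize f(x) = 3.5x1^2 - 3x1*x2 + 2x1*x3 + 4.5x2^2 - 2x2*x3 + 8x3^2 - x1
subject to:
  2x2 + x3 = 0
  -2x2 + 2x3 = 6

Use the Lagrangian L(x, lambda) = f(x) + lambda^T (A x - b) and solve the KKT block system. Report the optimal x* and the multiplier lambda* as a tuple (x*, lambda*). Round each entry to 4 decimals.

Form the Lagrangian:
  L(x, lambda) = (1/2) x^T Q x + c^T x + lambda^T (A x - b)
Stationarity (grad_x L = 0): Q x + c + A^T lambda = 0.
Primal feasibility: A x = b.

This gives the KKT block system:
  [ Q   A^T ] [ x     ]   [-c ]
  [ A    0  ] [ lambda ] = [ b ]

Solving the linear system:
  x*      = (-0.8571, -1, 2)
  lambda* = (-7.2857, -12.5)
  f(x*)   = 37.9286

x* = (-0.8571, -1, 2), lambda* = (-7.2857, -12.5)


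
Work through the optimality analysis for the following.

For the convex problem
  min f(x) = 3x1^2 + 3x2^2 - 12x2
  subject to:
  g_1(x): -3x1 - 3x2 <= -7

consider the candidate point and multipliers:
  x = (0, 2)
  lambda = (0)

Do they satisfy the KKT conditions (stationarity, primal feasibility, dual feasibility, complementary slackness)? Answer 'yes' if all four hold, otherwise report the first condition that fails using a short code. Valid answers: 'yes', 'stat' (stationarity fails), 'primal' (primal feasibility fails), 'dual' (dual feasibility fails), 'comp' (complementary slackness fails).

Gradient of f: grad f(x) = Q x + c = (0, 0)
Constraint values g_i(x) = a_i^T x - b_i:
  g_1((0, 2)) = 1
Stationarity residual: grad f(x) + sum_i lambda_i a_i = (0, 0)
  -> stationarity OK
Primal feasibility (all g_i <= 0): FAILS
Dual feasibility (all lambda_i >= 0): OK
Complementary slackness (lambda_i * g_i(x) = 0 for all i): OK

Verdict: the first failing condition is primal_feasibility -> primal.

primal


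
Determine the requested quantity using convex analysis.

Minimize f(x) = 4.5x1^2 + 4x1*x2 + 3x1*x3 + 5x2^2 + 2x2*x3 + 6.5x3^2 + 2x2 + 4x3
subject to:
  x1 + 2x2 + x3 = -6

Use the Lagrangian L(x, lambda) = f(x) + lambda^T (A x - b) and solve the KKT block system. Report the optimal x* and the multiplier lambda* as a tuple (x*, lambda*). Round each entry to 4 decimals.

Form the Lagrangian:
  L(x, lambda) = (1/2) x^T Q x + c^T x + lambda^T (A x - b)
Stationarity (grad_x L = 0): Q x + c + A^T lambda = 0.
Primal feasibility: A x = b.

This gives the KKT block system:
  [ Q   A^T ] [ x     ]   [-c ]
  [ A    0  ] [ lambda ] = [ b ]

Solving the linear system:
  x*      = (0.0316, -2.5684, -0.8947)
  lambda* = (12.6737)
  f(x*)   = 33.6632

x* = (0.0316, -2.5684, -0.8947), lambda* = (12.6737)


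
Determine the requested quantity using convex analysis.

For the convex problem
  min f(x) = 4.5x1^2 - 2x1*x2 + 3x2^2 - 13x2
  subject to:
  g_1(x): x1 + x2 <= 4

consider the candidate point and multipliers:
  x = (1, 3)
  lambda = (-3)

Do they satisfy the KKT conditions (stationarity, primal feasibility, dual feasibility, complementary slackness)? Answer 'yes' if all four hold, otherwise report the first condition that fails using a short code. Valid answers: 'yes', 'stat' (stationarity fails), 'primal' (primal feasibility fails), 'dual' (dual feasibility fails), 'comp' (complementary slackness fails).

Gradient of f: grad f(x) = Q x + c = (3, 3)
Constraint values g_i(x) = a_i^T x - b_i:
  g_1((1, 3)) = 0
Stationarity residual: grad f(x) + sum_i lambda_i a_i = (0, 0)
  -> stationarity OK
Primal feasibility (all g_i <= 0): OK
Dual feasibility (all lambda_i >= 0): FAILS
Complementary slackness (lambda_i * g_i(x) = 0 for all i): OK

Verdict: the first failing condition is dual_feasibility -> dual.

dual


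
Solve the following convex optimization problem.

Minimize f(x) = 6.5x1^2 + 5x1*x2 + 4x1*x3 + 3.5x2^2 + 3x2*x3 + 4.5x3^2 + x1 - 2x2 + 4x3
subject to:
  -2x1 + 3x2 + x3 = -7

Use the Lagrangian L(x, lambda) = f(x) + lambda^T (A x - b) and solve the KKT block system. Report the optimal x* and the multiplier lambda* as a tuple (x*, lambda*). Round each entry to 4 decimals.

Form the Lagrangian:
  L(x, lambda) = (1/2) x^T Q x + c^T x + lambda^T (A x - b)
Stationarity (grad_x L = 0): Q x + c + A^T lambda = 0.
Primal feasibility: A x = b.

This gives the KKT block system:
  [ Q   A^T ] [ x     ]   [-c ]
  [ A    0  ] [ lambda ] = [ b ]

Solving the linear system:
  x*      = (1.1016, -1.3344, -0.7934)
  lambda* = (2.7377)
  f(x*)   = 9.8803

x* = (1.1016, -1.3344, -0.7934), lambda* = (2.7377)


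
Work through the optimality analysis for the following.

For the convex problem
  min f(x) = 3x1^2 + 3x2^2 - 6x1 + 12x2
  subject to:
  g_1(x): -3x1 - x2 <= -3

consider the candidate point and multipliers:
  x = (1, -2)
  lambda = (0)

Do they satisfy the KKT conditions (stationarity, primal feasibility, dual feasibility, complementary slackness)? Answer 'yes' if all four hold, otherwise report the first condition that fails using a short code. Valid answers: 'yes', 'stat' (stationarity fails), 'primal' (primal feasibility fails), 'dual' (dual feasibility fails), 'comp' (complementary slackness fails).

Gradient of f: grad f(x) = Q x + c = (0, 0)
Constraint values g_i(x) = a_i^T x - b_i:
  g_1((1, -2)) = 2
Stationarity residual: grad f(x) + sum_i lambda_i a_i = (0, 0)
  -> stationarity OK
Primal feasibility (all g_i <= 0): FAILS
Dual feasibility (all lambda_i >= 0): OK
Complementary slackness (lambda_i * g_i(x) = 0 for all i): OK

Verdict: the first failing condition is primal_feasibility -> primal.

primal


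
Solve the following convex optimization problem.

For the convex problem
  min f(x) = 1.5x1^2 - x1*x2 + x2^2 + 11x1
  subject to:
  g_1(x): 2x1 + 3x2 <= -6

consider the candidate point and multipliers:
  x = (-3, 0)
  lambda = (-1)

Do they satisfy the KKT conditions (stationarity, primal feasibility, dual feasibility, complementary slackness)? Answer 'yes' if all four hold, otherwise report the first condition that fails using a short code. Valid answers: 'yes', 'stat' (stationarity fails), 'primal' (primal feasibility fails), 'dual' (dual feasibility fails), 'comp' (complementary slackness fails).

Gradient of f: grad f(x) = Q x + c = (2, 3)
Constraint values g_i(x) = a_i^T x - b_i:
  g_1((-3, 0)) = 0
Stationarity residual: grad f(x) + sum_i lambda_i a_i = (0, 0)
  -> stationarity OK
Primal feasibility (all g_i <= 0): OK
Dual feasibility (all lambda_i >= 0): FAILS
Complementary slackness (lambda_i * g_i(x) = 0 for all i): OK

Verdict: the first failing condition is dual_feasibility -> dual.

dual


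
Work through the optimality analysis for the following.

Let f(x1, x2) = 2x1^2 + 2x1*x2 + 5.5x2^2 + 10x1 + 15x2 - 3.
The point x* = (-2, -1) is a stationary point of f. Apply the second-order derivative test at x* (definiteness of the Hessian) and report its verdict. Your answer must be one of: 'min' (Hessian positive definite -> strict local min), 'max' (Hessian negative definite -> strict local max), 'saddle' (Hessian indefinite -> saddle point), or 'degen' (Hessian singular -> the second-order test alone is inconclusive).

Compute the Hessian H = grad^2 f:
  H = [[4, 2], [2, 11]]
Verify stationarity: grad f(x*) = H x* + g = (0, 0).
Eigenvalues of H: 3.4689, 11.5311.
Both eigenvalues > 0, so H is positive definite -> x* is a strict local min.

min


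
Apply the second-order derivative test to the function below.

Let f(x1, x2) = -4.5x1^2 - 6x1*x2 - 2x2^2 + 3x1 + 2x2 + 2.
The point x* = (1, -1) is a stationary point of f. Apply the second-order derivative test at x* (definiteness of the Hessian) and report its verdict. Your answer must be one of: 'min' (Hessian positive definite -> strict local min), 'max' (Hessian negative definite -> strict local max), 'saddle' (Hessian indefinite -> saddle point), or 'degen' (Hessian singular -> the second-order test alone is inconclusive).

Compute the Hessian H = grad^2 f:
  H = [[-9, -6], [-6, -4]]
Verify stationarity: grad f(x*) = H x* + g = (0, 0).
Eigenvalues of H: -13, 0.
H has a zero eigenvalue (singular; negative semidefinite but not definite), so H is neither positive definite, negative definite, nor indefinite. The second-order test alone is inconclusive -> degen.
(Indeed, f is constant along the null direction of H through x*, so x* is not a strict local extremum.)

degen


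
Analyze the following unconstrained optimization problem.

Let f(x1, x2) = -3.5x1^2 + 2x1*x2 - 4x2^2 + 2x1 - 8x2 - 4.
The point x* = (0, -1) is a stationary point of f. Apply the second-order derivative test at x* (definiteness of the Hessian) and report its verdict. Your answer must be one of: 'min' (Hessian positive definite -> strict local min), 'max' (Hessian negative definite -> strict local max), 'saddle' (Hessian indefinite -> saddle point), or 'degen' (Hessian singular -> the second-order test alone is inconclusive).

Compute the Hessian H = grad^2 f:
  H = [[-7, 2], [2, -8]]
Verify stationarity: grad f(x*) = H x* + g = (0, 0).
Eigenvalues of H: -9.5616, -5.4384.
Both eigenvalues < 0, so H is negative definite -> x* is a strict local max.

max


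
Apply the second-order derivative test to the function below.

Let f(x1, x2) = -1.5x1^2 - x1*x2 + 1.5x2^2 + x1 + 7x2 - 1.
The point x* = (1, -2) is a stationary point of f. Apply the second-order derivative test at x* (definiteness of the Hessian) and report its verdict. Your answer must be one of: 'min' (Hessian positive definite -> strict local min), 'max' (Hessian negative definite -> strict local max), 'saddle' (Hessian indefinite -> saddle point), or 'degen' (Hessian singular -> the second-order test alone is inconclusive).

Compute the Hessian H = grad^2 f:
  H = [[-3, -1], [-1, 3]]
Verify stationarity: grad f(x*) = H x* + g = (0, 0).
Eigenvalues of H: -3.1623, 3.1623.
Eigenvalues have mixed signs, so H is indefinite -> x* is a saddle point.

saddle


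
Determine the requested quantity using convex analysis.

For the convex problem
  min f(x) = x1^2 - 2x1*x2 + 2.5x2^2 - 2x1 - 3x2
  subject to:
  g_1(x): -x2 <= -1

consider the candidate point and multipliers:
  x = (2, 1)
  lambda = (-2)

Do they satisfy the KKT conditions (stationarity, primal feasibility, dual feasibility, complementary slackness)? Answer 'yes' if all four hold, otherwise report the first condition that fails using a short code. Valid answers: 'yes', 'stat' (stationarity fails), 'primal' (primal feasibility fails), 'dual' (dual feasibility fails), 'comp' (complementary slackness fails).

Gradient of f: grad f(x) = Q x + c = (0, -2)
Constraint values g_i(x) = a_i^T x - b_i:
  g_1((2, 1)) = 0
Stationarity residual: grad f(x) + sum_i lambda_i a_i = (0, 0)
  -> stationarity OK
Primal feasibility (all g_i <= 0): OK
Dual feasibility (all lambda_i >= 0): FAILS
Complementary slackness (lambda_i * g_i(x) = 0 for all i): OK

Verdict: the first failing condition is dual_feasibility -> dual.

dual


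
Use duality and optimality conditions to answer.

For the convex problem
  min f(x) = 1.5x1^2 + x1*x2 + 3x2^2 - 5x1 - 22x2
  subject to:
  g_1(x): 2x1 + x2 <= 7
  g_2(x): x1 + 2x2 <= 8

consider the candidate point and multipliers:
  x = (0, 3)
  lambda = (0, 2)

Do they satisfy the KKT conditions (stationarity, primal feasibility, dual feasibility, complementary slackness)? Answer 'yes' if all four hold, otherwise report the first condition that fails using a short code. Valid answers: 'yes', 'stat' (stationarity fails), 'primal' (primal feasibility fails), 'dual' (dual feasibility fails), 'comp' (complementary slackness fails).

Gradient of f: grad f(x) = Q x + c = (-2, -4)
Constraint values g_i(x) = a_i^T x - b_i:
  g_1((0, 3)) = -4
  g_2((0, 3)) = -2
Stationarity residual: grad f(x) + sum_i lambda_i a_i = (0, 0)
  -> stationarity OK
Primal feasibility (all g_i <= 0): OK
Dual feasibility (all lambda_i >= 0): OK
Complementary slackness (lambda_i * g_i(x) = 0 for all i): FAILS

Verdict: the first failing condition is complementary_slackness -> comp.

comp


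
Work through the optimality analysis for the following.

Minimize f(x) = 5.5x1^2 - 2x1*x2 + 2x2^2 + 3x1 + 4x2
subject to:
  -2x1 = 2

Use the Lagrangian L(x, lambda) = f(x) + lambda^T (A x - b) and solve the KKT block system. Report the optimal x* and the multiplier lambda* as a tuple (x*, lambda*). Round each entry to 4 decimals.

Form the Lagrangian:
  L(x, lambda) = (1/2) x^T Q x + c^T x + lambda^T (A x - b)
Stationarity (grad_x L = 0): Q x + c + A^T lambda = 0.
Primal feasibility: A x = b.

This gives the KKT block system:
  [ Q   A^T ] [ x     ]   [-c ]
  [ A    0  ] [ lambda ] = [ b ]

Solving the linear system:
  x*      = (-1, -1.5)
  lambda* = (-2.5)
  f(x*)   = -2

x* = (-1, -1.5), lambda* = (-2.5)


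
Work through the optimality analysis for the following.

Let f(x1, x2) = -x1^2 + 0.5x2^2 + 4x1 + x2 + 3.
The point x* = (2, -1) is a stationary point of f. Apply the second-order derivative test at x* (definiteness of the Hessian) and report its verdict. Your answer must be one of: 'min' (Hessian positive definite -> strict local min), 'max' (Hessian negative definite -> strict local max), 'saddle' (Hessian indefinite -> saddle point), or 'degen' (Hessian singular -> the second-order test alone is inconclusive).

Compute the Hessian H = grad^2 f:
  H = [[-2, 0], [0, 1]]
Verify stationarity: grad f(x*) = H x* + g = (0, 0).
Eigenvalues of H: -2, 1.
Eigenvalues have mixed signs, so H is indefinite -> x* is a saddle point.

saddle


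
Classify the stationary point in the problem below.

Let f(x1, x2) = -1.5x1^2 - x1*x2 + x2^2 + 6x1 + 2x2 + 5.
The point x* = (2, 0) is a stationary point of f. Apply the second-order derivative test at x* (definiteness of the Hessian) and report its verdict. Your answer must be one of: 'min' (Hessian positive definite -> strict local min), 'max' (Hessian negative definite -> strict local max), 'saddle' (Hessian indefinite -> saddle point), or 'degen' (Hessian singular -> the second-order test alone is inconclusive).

Compute the Hessian H = grad^2 f:
  H = [[-3, -1], [-1, 2]]
Verify stationarity: grad f(x*) = H x* + g = (0, 0).
Eigenvalues of H: -3.1926, 2.1926.
Eigenvalues have mixed signs, so H is indefinite -> x* is a saddle point.

saddle


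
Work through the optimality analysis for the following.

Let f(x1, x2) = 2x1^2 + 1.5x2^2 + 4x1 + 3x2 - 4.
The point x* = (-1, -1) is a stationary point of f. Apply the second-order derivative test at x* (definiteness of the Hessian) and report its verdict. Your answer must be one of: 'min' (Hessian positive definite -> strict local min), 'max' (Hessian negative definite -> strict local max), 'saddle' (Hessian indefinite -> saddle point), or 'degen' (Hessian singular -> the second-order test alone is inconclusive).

Compute the Hessian H = grad^2 f:
  H = [[4, 0], [0, 3]]
Verify stationarity: grad f(x*) = H x* + g = (0, 0).
Eigenvalues of H: 3, 4.
Both eigenvalues > 0, so H is positive definite -> x* is a strict local min.

min


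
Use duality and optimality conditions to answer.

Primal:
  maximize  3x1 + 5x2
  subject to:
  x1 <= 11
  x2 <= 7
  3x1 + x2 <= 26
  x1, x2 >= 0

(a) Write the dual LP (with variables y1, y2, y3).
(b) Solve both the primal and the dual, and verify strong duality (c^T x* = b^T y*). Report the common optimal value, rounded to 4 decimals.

The standard primal-dual pair for 'max c^T x s.t. A x <= b, x >= 0' is:
  Dual:  min b^T y  s.t.  A^T y >= c,  y >= 0.

So the dual LP is:
  minimize  11y1 + 7y2 + 26y3
  subject to:
    y1 + 3y3 >= 3
    y2 + y3 >= 5
    y1, y2, y3 >= 0

Solving the primal: x* = (6.3333, 7).
  primal value c^T x* = 54.
Solving the dual: y* = (0, 4, 1).
  dual value b^T y* = 54.
Strong duality: c^T x* = b^T y*. Confirmed.

54


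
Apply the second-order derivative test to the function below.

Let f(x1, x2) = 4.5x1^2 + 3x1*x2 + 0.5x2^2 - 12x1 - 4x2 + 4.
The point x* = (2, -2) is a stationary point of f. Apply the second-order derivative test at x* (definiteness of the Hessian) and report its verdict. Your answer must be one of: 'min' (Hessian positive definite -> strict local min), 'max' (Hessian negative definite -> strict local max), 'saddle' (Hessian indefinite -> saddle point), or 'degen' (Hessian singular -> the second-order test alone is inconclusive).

Compute the Hessian H = grad^2 f:
  H = [[9, 3], [3, 1]]
Verify stationarity: grad f(x*) = H x* + g = (0, 0).
Eigenvalues of H: 0, 10.
H has a zero eigenvalue (singular; positive semidefinite but not definite), so H is neither positive definite, negative definite, nor indefinite. The second-order test alone is inconclusive -> degen.
(Indeed, f is constant along the null direction of H through x*, so x* is not a strict local extremum.)

degen


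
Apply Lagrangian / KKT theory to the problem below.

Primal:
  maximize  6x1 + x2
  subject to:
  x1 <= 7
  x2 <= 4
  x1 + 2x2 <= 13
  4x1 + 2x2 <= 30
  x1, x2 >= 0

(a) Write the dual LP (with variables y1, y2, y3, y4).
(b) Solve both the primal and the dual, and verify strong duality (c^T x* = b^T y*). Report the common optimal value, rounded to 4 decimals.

The standard primal-dual pair for 'max c^T x s.t. A x <= b, x >= 0' is:
  Dual:  min b^T y  s.t.  A^T y >= c,  y >= 0.

So the dual LP is:
  minimize  7y1 + 4y2 + 13y3 + 30y4
  subject to:
    y1 + y3 + 4y4 >= 6
    y2 + 2y3 + 2y4 >= 1
    y1, y2, y3, y4 >= 0

Solving the primal: x* = (7, 1).
  primal value c^T x* = 43.
Solving the dual: y* = (4, 0, 0, 0.5).
  dual value b^T y* = 43.
Strong duality: c^T x* = b^T y*. Confirmed.

43


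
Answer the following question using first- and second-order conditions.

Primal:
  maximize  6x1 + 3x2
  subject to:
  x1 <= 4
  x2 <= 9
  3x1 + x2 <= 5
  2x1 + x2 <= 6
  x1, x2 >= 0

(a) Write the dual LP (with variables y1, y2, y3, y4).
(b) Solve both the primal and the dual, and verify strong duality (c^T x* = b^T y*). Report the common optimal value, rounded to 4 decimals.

The standard primal-dual pair for 'max c^T x s.t. A x <= b, x >= 0' is:
  Dual:  min b^T y  s.t.  A^T y >= c,  y >= 0.

So the dual LP is:
  minimize  4y1 + 9y2 + 5y3 + 6y4
  subject to:
    y1 + 3y3 + 2y4 >= 6
    y2 + y3 + y4 >= 3
    y1, y2, y3, y4 >= 0

Solving the primal: x* = (0, 5).
  primal value c^T x* = 15.
Solving the dual: y* = (0, 0, 3, 0).
  dual value b^T y* = 15.
Strong duality: c^T x* = b^T y*. Confirmed.

15


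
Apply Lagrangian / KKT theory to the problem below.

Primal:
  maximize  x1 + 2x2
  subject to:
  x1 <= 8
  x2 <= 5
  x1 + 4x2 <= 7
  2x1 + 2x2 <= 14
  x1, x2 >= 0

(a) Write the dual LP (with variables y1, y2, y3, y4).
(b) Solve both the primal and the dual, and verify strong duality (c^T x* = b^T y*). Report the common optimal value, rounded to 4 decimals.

The standard primal-dual pair for 'max c^T x s.t. A x <= b, x >= 0' is:
  Dual:  min b^T y  s.t.  A^T y >= c,  y >= 0.

So the dual LP is:
  minimize  8y1 + 5y2 + 7y3 + 14y4
  subject to:
    y1 + y3 + 2y4 >= 1
    y2 + 4y3 + 2y4 >= 2
    y1, y2, y3, y4 >= 0

Solving the primal: x* = (7, 0).
  primal value c^T x* = 7.
Solving the dual: y* = (0, 0, 0.3333, 0.3333).
  dual value b^T y* = 7.
Strong duality: c^T x* = b^T y*. Confirmed.

7


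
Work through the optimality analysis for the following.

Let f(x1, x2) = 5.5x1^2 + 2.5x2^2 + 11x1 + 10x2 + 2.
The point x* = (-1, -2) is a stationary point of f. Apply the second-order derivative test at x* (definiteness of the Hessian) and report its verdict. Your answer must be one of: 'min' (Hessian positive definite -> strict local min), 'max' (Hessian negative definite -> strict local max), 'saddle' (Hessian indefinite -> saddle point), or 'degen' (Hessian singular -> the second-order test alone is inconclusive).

Compute the Hessian H = grad^2 f:
  H = [[11, 0], [0, 5]]
Verify stationarity: grad f(x*) = H x* + g = (0, 0).
Eigenvalues of H: 5, 11.
Both eigenvalues > 0, so H is positive definite -> x* is a strict local min.

min


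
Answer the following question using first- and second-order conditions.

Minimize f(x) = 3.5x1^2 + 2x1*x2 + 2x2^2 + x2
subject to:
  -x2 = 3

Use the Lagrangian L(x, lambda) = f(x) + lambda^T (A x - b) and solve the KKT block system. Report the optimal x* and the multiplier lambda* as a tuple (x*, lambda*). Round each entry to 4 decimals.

Form the Lagrangian:
  L(x, lambda) = (1/2) x^T Q x + c^T x + lambda^T (A x - b)
Stationarity (grad_x L = 0): Q x + c + A^T lambda = 0.
Primal feasibility: A x = b.

This gives the KKT block system:
  [ Q   A^T ] [ x     ]   [-c ]
  [ A    0  ] [ lambda ] = [ b ]

Solving the linear system:
  x*      = (0.8571, -3)
  lambda* = (-9.2857)
  f(x*)   = 12.4286

x* = (0.8571, -3), lambda* = (-9.2857)


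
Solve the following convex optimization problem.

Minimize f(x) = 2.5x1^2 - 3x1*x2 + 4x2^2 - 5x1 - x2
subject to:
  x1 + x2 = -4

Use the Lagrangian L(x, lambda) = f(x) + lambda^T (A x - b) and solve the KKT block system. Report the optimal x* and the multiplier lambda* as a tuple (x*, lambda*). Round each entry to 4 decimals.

Form the Lagrangian:
  L(x, lambda) = (1/2) x^T Q x + c^T x + lambda^T (A x - b)
Stationarity (grad_x L = 0): Q x + c + A^T lambda = 0.
Primal feasibility: A x = b.

This gives the KKT block system:
  [ Q   A^T ] [ x     ]   [-c ]
  [ A    0  ] [ lambda ] = [ b ]

Solving the linear system:
  x*      = (-2.1053, -1.8947)
  lambda* = (9.8421)
  f(x*)   = 25.8947

x* = (-2.1053, -1.8947), lambda* = (9.8421)


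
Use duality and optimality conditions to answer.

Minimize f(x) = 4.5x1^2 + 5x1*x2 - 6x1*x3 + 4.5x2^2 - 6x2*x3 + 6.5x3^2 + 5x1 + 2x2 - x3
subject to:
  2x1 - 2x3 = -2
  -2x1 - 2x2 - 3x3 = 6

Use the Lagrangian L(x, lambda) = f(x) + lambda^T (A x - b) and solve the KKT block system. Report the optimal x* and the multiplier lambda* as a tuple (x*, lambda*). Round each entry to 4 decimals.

Form the Lagrangian:
  L(x, lambda) = (1/2) x^T Q x + c^T x + lambda^T (A x - b)
Stationarity (grad_x L = 0): Q x + c + A^T lambda = 0.
Primal feasibility: A x = b.

This gives the KKT block system:
  [ Q   A^T ] [ x     ]   [-c ]
  [ A    0  ] [ lambda ] = [ b ]

Solving the linear system:
  x*      = (-1.7789, -0.0526, -0.7789)
  lambda* = (1.9526, -1.3474)
  f(x*)   = 1.8842

x* = (-1.7789, -0.0526, -0.7789), lambda* = (1.9526, -1.3474)


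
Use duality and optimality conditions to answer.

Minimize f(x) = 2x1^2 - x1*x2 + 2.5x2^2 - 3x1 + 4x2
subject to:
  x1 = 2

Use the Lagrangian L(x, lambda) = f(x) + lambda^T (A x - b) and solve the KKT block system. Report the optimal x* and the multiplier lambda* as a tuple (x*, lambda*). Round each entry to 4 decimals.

Form the Lagrangian:
  L(x, lambda) = (1/2) x^T Q x + c^T x + lambda^T (A x - b)
Stationarity (grad_x L = 0): Q x + c + A^T lambda = 0.
Primal feasibility: A x = b.

This gives the KKT block system:
  [ Q   A^T ] [ x     ]   [-c ]
  [ A    0  ] [ lambda ] = [ b ]

Solving the linear system:
  x*      = (2, -0.4)
  lambda* = (-5.4)
  f(x*)   = 1.6

x* = (2, -0.4), lambda* = (-5.4)


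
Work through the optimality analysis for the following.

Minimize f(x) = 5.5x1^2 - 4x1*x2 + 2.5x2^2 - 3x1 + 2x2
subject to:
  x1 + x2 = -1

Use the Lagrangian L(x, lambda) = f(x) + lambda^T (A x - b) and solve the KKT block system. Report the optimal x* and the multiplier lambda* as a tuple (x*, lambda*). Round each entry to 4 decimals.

Form the Lagrangian:
  L(x, lambda) = (1/2) x^T Q x + c^T x + lambda^T (A x - b)
Stationarity (grad_x L = 0): Q x + c + A^T lambda = 0.
Primal feasibility: A x = b.

This gives the KKT block system:
  [ Q   A^T ] [ x     ]   [-c ]
  [ A    0  ] [ lambda ] = [ b ]

Solving the linear system:
  x*      = (-0.1667, -0.8333)
  lambda* = (1.5)
  f(x*)   = 0.1667

x* = (-0.1667, -0.8333), lambda* = (1.5)


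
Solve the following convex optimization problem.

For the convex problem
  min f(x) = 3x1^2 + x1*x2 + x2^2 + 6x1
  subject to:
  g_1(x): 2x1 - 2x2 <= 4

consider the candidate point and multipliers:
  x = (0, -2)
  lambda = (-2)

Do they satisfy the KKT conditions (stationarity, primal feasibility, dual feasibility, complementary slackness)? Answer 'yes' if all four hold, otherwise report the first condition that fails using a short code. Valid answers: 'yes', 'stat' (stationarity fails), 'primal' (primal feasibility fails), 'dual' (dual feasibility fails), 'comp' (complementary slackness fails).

Gradient of f: grad f(x) = Q x + c = (4, -4)
Constraint values g_i(x) = a_i^T x - b_i:
  g_1((0, -2)) = 0
Stationarity residual: grad f(x) + sum_i lambda_i a_i = (0, 0)
  -> stationarity OK
Primal feasibility (all g_i <= 0): OK
Dual feasibility (all lambda_i >= 0): FAILS
Complementary slackness (lambda_i * g_i(x) = 0 for all i): OK

Verdict: the first failing condition is dual_feasibility -> dual.

dual


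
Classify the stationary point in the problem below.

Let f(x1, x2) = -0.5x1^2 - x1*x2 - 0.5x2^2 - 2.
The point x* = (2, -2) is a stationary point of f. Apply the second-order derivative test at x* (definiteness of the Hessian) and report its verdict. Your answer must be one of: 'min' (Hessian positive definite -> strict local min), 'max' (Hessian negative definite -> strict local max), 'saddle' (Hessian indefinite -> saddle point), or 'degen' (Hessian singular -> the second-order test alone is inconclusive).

Compute the Hessian H = grad^2 f:
  H = [[-1, -1], [-1, -1]]
Verify stationarity: grad f(x*) = H x* + g = (0, 0).
Eigenvalues of H: -2, 0.
H has a zero eigenvalue (singular; negative semidefinite but not definite), so H is neither positive definite, negative definite, nor indefinite. The second-order test alone is inconclusive -> degen.
(Indeed, f is constant along the null direction of H through x*, so x* is not a strict local extremum.)

degen


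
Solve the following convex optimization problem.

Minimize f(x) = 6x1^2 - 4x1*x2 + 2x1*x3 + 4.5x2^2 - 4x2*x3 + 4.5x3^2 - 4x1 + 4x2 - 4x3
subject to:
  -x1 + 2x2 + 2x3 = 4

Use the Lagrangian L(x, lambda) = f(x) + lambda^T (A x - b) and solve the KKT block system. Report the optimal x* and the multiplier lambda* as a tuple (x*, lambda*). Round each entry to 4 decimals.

Form the Lagrangian:
  L(x, lambda) = (1/2) x^T Q x + c^T x + lambda^T (A x - b)
Stationarity (grad_x L = 0): Q x + c + A^T lambda = 0.
Primal feasibility: A x = b.

This gives the KKT block system:
  [ Q   A^T ] [ x     ]   [-c ]
  [ A    0  ] [ lambda ] = [ b ]

Solving the linear system:
  x*      = (0.1615, 0.77, 1.3108)
  lambda* = (-2.5202)
  f(x*)   = 3.6357

x* = (0.1615, 0.77, 1.3108), lambda* = (-2.5202)


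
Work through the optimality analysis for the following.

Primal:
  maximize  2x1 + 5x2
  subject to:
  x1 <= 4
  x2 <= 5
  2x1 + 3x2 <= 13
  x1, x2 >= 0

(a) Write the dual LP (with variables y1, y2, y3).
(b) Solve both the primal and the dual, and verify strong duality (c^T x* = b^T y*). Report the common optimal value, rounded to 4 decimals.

The standard primal-dual pair for 'max c^T x s.t. A x <= b, x >= 0' is:
  Dual:  min b^T y  s.t.  A^T y >= c,  y >= 0.

So the dual LP is:
  minimize  4y1 + 5y2 + 13y3
  subject to:
    y1 + 2y3 >= 2
    y2 + 3y3 >= 5
    y1, y2, y3 >= 0

Solving the primal: x* = (0, 4.3333).
  primal value c^T x* = 21.6667.
Solving the dual: y* = (0, 0, 1.6667).
  dual value b^T y* = 21.6667.
Strong duality: c^T x* = b^T y*. Confirmed.

21.6667


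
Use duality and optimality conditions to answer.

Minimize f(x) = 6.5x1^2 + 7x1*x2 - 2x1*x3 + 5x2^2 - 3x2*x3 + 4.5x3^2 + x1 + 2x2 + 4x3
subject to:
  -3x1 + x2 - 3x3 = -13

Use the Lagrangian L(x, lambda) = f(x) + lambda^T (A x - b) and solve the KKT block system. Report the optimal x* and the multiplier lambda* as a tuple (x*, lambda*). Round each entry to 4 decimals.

Form the Lagrangian:
  L(x, lambda) = (1/2) x^T Q x + c^T x + lambda^T (A x - b)
Stationarity (grad_x L = 0): Q x + c + A^T lambda = 0.
Primal feasibility: A x = b.

This gives the KKT block system:
  [ Q   A^T ] [ x     ]   [-c ]
  [ A    0  ] [ lambda ] = [ b ]

Solving the linear system:
  x*      = (2.4607, -2.102, 1.1719)
  lambda* = (5.3106)
  f(x*)   = 35.9911

x* = (2.4607, -2.102, 1.1719), lambda* = (5.3106)


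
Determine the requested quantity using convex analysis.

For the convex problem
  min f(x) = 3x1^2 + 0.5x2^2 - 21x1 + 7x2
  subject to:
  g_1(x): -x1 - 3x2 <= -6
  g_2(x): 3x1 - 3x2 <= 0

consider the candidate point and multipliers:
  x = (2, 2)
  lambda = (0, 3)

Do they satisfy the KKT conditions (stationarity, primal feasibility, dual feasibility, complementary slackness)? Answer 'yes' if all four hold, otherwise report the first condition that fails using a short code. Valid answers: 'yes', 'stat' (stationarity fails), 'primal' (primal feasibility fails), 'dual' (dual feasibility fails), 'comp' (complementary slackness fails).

Gradient of f: grad f(x) = Q x + c = (-9, 9)
Constraint values g_i(x) = a_i^T x - b_i:
  g_1((2, 2)) = -2
  g_2((2, 2)) = 0
Stationarity residual: grad f(x) + sum_i lambda_i a_i = (0, 0)
  -> stationarity OK
Primal feasibility (all g_i <= 0): OK
Dual feasibility (all lambda_i >= 0): OK
Complementary slackness (lambda_i * g_i(x) = 0 for all i): OK

Verdict: yes, KKT holds.

yes


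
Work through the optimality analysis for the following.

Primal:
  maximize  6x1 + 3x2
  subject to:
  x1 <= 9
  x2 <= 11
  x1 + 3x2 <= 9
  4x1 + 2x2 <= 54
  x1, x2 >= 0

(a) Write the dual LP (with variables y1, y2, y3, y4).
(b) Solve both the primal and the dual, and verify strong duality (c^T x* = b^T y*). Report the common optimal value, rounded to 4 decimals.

The standard primal-dual pair for 'max c^T x s.t. A x <= b, x >= 0' is:
  Dual:  min b^T y  s.t.  A^T y >= c,  y >= 0.

So the dual LP is:
  minimize  9y1 + 11y2 + 9y3 + 54y4
  subject to:
    y1 + y3 + 4y4 >= 6
    y2 + 3y3 + 2y4 >= 3
    y1, y2, y3, y4 >= 0

Solving the primal: x* = (9, 0).
  primal value c^T x* = 54.
Solving the dual: y* = (5, 0, 1, 0).
  dual value b^T y* = 54.
Strong duality: c^T x* = b^T y*. Confirmed.

54


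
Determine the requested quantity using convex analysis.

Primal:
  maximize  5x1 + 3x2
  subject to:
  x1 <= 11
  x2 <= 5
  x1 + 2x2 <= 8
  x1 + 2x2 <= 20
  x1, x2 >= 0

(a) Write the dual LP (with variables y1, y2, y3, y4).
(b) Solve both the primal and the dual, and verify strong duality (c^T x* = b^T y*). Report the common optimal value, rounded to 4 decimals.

The standard primal-dual pair for 'max c^T x s.t. A x <= b, x >= 0' is:
  Dual:  min b^T y  s.t.  A^T y >= c,  y >= 0.

So the dual LP is:
  minimize  11y1 + 5y2 + 8y3 + 20y4
  subject to:
    y1 + y3 + y4 >= 5
    y2 + 2y3 + 2y4 >= 3
    y1, y2, y3, y4 >= 0

Solving the primal: x* = (8, 0).
  primal value c^T x* = 40.
Solving the dual: y* = (0, 0, 5, 0).
  dual value b^T y* = 40.
Strong duality: c^T x* = b^T y*. Confirmed.

40


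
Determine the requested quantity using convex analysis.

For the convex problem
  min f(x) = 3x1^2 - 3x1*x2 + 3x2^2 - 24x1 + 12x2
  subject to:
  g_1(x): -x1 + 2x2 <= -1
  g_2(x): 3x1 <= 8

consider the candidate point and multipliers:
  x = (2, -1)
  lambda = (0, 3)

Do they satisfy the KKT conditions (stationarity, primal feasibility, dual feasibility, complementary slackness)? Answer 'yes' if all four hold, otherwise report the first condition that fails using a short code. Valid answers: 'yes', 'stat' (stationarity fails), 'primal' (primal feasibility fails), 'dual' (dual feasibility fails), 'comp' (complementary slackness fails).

Gradient of f: grad f(x) = Q x + c = (-9, 0)
Constraint values g_i(x) = a_i^T x - b_i:
  g_1((2, -1)) = -3
  g_2((2, -1)) = -2
Stationarity residual: grad f(x) + sum_i lambda_i a_i = (0, 0)
  -> stationarity OK
Primal feasibility (all g_i <= 0): OK
Dual feasibility (all lambda_i >= 0): OK
Complementary slackness (lambda_i * g_i(x) = 0 for all i): FAILS

Verdict: the first failing condition is complementary_slackness -> comp.

comp


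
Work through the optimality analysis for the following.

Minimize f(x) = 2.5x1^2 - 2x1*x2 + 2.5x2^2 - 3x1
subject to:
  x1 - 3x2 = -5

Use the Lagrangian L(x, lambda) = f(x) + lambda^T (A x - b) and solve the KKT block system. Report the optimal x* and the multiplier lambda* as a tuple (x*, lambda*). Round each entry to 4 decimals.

Form the Lagrangian:
  L(x, lambda) = (1/2) x^T Q x + c^T x + lambda^T (A x - b)
Stationarity (grad_x L = 0): Q x + c + A^T lambda = 0.
Primal feasibility: A x = b.

This gives the KKT block system:
  [ Q   A^T ] [ x     ]   [-c ]
  [ A    0  ] [ lambda ] = [ b ]

Solving the linear system:
  x*      = (0.8421, 1.9474)
  lambda* = (2.6842)
  f(x*)   = 5.4474

x* = (0.8421, 1.9474), lambda* = (2.6842)


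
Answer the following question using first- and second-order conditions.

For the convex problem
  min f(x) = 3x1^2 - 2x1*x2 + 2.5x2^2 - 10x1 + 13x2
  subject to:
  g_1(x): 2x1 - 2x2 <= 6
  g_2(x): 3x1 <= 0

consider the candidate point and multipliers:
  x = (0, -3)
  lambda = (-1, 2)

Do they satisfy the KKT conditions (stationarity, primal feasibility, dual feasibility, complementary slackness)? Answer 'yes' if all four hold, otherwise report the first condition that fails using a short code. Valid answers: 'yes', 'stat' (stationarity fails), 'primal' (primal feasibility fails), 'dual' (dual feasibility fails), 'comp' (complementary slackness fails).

Gradient of f: grad f(x) = Q x + c = (-4, -2)
Constraint values g_i(x) = a_i^T x - b_i:
  g_1((0, -3)) = 0
  g_2((0, -3)) = 0
Stationarity residual: grad f(x) + sum_i lambda_i a_i = (0, 0)
  -> stationarity OK
Primal feasibility (all g_i <= 0): OK
Dual feasibility (all lambda_i >= 0): FAILS
Complementary slackness (lambda_i * g_i(x) = 0 for all i): OK

Verdict: the first failing condition is dual_feasibility -> dual.

dual


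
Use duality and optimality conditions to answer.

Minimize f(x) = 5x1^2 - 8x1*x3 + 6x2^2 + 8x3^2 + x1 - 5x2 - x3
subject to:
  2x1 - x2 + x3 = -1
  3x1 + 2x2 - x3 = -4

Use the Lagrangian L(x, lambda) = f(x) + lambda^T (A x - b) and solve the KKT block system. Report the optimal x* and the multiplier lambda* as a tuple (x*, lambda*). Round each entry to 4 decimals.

Form the Lagrangian:
  L(x, lambda) = (1/2) x^T Q x + c^T x + lambda^T (A x - b)
Stationarity (grad_x L = 0): Q x + c + A^T lambda = 0.
Primal feasibility: A x = b.

This gives the KKT block system:
  [ Q   A^T ] [ x     ]   [-c ]
  [ A    0  ] [ lambda ] = [ b ]

Solving the linear system:
  x*      = (-0.8731, -0.6343, 0.1119)
  lambda* = (-2.9403, 4.8358)
  f(x*)   = 9.2948

x* = (-0.8731, -0.6343, 0.1119), lambda* = (-2.9403, 4.8358)


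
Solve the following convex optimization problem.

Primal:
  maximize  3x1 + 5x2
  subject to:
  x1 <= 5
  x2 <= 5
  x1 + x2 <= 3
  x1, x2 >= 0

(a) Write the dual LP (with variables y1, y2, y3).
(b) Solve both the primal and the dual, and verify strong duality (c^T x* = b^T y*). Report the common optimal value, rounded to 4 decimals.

The standard primal-dual pair for 'max c^T x s.t. A x <= b, x >= 0' is:
  Dual:  min b^T y  s.t.  A^T y >= c,  y >= 0.

So the dual LP is:
  minimize  5y1 + 5y2 + 3y3
  subject to:
    y1 + y3 >= 3
    y2 + y3 >= 5
    y1, y2, y3 >= 0

Solving the primal: x* = (0, 3).
  primal value c^T x* = 15.
Solving the dual: y* = (0, 0, 5).
  dual value b^T y* = 15.
Strong duality: c^T x* = b^T y*. Confirmed.

15


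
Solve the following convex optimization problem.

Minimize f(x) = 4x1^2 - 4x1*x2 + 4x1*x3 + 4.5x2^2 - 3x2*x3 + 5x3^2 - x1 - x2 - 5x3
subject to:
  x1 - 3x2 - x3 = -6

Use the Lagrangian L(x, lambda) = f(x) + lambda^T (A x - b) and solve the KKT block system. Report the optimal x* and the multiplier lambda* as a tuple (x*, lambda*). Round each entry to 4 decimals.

Form the Lagrangian:
  L(x, lambda) = (1/2) x^T Q x + c^T x + lambda^T (A x - b)
Stationarity (grad_x L = 0): Q x + c + A^T lambda = 0.
Primal feasibility: A x = b.

This gives the KKT block system:
  [ Q   A^T ] [ x     ]   [-c ]
  [ A    0  ] [ lambda ] = [ b ]

Solving the linear system:
  x*      = (-0.1716, 1.5008, 1.3261)
  lambda* = (3.0718)
  f(x*)   = 5.2356

x* = (-0.1716, 1.5008, 1.3261), lambda* = (3.0718)


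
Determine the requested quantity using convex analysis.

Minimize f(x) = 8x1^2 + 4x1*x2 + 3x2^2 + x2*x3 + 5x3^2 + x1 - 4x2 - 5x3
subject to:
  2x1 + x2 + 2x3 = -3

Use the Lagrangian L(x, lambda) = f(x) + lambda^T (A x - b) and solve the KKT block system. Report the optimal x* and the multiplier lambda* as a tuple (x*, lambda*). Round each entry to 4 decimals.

Form the Lagrangian:
  L(x, lambda) = (1/2) x^T Q x + c^T x + lambda^T (A x - b)
Stationarity (grad_x L = 0): Q x + c + A^T lambda = 0.
Primal feasibility: A x = b.

This gives the KKT block system:
  [ Q   A^T ] [ x     ]   [-c ]
  [ A    0  ] [ lambda ] = [ b ]

Solving the linear system:
  x*      = (-0.9275, 0.3893, -0.7672)
  lambda* = (6.1412)
  f(x*)   = 9.8874

x* = (-0.9275, 0.3893, -0.7672), lambda* = (6.1412)


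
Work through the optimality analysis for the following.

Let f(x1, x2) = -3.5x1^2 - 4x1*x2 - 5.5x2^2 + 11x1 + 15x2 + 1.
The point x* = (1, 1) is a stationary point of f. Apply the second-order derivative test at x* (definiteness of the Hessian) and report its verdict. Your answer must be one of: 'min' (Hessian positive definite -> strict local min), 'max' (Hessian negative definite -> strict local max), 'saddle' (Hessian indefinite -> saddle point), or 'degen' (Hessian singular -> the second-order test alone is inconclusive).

Compute the Hessian H = grad^2 f:
  H = [[-7, -4], [-4, -11]]
Verify stationarity: grad f(x*) = H x* + g = (0, 0).
Eigenvalues of H: -13.4721, -4.5279.
Both eigenvalues < 0, so H is negative definite -> x* is a strict local max.

max


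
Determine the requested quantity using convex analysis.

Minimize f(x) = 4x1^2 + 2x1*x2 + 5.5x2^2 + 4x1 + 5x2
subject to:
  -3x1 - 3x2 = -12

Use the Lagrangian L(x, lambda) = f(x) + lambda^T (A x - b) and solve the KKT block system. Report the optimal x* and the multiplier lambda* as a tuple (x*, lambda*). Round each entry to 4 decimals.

Form the Lagrangian:
  L(x, lambda) = (1/2) x^T Q x + c^T x + lambda^T (A x - b)
Stationarity (grad_x L = 0): Q x + c + A^T lambda = 0.
Primal feasibility: A x = b.

This gives the KKT block system:
  [ Q   A^T ] [ x     ]   [-c ]
  [ A    0  ] [ lambda ] = [ b ]

Solving the linear system:
  x*      = (2.4667, 1.5333)
  lambda* = (8.9333)
  f(x*)   = 62.3667

x* = (2.4667, 1.5333), lambda* = (8.9333)


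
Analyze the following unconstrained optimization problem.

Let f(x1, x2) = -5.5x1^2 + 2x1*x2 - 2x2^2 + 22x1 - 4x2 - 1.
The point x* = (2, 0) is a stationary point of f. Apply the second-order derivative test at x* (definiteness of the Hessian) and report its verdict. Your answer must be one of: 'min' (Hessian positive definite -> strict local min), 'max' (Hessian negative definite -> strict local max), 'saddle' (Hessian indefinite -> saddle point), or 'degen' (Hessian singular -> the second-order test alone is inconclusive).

Compute the Hessian H = grad^2 f:
  H = [[-11, 2], [2, -4]]
Verify stationarity: grad f(x*) = H x* + g = (0, 0).
Eigenvalues of H: -11.5311, -3.4689.
Both eigenvalues < 0, so H is negative definite -> x* is a strict local max.

max


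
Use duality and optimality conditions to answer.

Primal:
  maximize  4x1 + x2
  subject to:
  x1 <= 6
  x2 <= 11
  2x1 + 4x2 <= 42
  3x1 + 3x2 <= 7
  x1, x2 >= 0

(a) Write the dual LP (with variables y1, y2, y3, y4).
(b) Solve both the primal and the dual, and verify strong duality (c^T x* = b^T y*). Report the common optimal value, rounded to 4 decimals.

The standard primal-dual pair for 'max c^T x s.t. A x <= b, x >= 0' is:
  Dual:  min b^T y  s.t.  A^T y >= c,  y >= 0.

So the dual LP is:
  minimize  6y1 + 11y2 + 42y3 + 7y4
  subject to:
    y1 + 2y3 + 3y4 >= 4
    y2 + 4y3 + 3y4 >= 1
    y1, y2, y3, y4 >= 0

Solving the primal: x* = (2.3333, 0).
  primal value c^T x* = 9.3333.
Solving the dual: y* = (0, 0, 0, 1.3333).
  dual value b^T y* = 9.3333.
Strong duality: c^T x* = b^T y*. Confirmed.

9.3333


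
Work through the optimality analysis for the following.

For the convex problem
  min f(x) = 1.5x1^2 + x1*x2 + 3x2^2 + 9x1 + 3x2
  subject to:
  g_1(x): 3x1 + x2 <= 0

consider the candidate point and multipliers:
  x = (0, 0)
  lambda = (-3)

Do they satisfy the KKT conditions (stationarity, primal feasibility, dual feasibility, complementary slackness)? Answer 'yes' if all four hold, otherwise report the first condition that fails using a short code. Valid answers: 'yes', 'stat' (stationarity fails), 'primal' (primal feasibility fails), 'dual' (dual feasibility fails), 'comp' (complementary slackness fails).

Gradient of f: grad f(x) = Q x + c = (9, 3)
Constraint values g_i(x) = a_i^T x - b_i:
  g_1((0, 0)) = 0
Stationarity residual: grad f(x) + sum_i lambda_i a_i = (0, 0)
  -> stationarity OK
Primal feasibility (all g_i <= 0): OK
Dual feasibility (all lambda_i >= 0): FAILS
Complementary slackness (lambda_i * g_i(x) = 0 for all i): OK

Verdict: the first failing condition is dual_feasibility -> dual.

dual
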